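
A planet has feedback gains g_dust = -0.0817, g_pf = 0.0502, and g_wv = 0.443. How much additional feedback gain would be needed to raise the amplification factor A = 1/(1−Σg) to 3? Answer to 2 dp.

Current total gain = 0.4115.
Target gain for A = 3: g* = 1 − 1/3 = 0.6667.
Additional gain needed = 0.6667 − 0.4115 = 0.26.

0.26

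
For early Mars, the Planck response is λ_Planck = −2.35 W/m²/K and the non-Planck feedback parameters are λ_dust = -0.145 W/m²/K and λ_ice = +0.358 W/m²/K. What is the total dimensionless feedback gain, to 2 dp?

0.09

Convert to gains: g_dust = -0.145/2.35 = -0.0617; g_ice = 0.358/2.35 = 0.1523.
Total gain g = 0.0906.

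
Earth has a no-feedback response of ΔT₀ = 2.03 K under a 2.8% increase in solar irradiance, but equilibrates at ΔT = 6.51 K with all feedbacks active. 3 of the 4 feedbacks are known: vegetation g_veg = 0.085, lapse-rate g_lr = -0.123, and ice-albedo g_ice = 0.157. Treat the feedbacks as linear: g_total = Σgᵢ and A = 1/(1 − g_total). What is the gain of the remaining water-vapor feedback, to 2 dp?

0.57

Amplification A = ΔT/ΔT₀ = 6.51/2.03 = 3.207.
Total gain g = 1 − 1/A = 1 − 1/3.207 = 0.6882.
Known gains sum to 0.085 − 0.123 + 0.157 = 0.119.
g_wv = 0.6882 − 0.119 = 0.57.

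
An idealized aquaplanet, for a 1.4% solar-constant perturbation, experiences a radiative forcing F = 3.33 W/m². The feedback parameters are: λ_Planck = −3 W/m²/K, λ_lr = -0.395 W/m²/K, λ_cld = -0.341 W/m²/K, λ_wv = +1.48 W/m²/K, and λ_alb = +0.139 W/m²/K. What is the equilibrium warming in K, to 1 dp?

Net feedback parameter λ = (−3) + (-0.395) + (-0.341) + (+1.48) + (+0.139) = -2.117 W/m²/K.
ΔT = −F/λ = −3.33/(-2.117) = 1.6 K.

1.6 K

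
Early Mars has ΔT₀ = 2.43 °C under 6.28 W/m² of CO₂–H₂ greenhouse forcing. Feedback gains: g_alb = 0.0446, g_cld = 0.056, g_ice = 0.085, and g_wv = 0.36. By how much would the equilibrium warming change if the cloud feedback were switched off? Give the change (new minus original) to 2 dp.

Original: g = 0.5456, ΔT = 2.43/(1−0.5456) = 5.3477 °C.
Without cloud: g' = 0.4896, ΔT' = 2.43/(1−0.4896) = 4.7610 °C.
Change = 4.7610 − 5.3477 = -0.59 °C.

-0.59 °C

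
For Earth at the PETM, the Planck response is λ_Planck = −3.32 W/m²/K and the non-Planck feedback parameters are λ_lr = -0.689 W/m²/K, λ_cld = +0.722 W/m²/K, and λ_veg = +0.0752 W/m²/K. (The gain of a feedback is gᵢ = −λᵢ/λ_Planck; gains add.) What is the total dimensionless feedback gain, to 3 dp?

Convert to gains: g_lr = -0.689/3.32 = -0.2075; g_cld = 0.722/3.32 = 0.2175; g_veg = 0.0752/3.32 = 0.02265.
Total gain g = 0.03265.

0.033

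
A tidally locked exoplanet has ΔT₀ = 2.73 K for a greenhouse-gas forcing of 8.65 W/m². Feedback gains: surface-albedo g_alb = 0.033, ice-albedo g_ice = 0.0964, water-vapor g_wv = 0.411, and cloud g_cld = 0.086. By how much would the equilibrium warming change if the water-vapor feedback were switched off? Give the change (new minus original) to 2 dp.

-3.83 K

Original: g = 0.6264, ΔT = 2.73/(1−0.6264) = 7.3073 K.
Without water-vapor: g' = 0.2154, ΔT' = 2.73/(1−0.2154) = 3.4795 K.
Change = 3.4795 − 7.3073 = -3.83 K.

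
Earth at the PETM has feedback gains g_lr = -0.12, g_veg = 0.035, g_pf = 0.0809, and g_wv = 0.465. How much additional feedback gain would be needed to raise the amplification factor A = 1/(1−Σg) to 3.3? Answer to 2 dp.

Current total gain = 0.4609.
Target gain for A = 3.3: g* = 1 − 1/3.3 = 0.697.
Additional gain needed = 0.697 − 0.4609 = 0.24.

0.24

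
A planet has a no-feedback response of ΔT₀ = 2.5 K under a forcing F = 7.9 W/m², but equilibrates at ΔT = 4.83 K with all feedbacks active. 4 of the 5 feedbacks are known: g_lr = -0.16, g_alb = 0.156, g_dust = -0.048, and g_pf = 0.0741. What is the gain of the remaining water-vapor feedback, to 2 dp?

Amplification A = ΔT/ΔT₀ = 4.83/2.5 = 1.932.
Total gain g = 1 − 1/A = 1 − 1/1.932 = 0.4824.
Known gains sum to -0.16 + 0.156 − 0.048 + 0.0741 = 0.0221.
g_wv = 0.4824 − 0.0221 = 0.46.

0.46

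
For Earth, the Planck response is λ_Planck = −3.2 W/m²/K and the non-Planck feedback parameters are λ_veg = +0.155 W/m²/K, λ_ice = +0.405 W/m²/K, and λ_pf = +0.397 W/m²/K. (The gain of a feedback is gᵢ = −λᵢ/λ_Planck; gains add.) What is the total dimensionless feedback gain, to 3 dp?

0.299

Convert to gains: g_veg = 0.155/3.2 = 0.04844; g_ice = 0.405/3.2 = 0.1266; g_pf = 0.397/3.2 = 0.1241.
Total gain g = 0.29914.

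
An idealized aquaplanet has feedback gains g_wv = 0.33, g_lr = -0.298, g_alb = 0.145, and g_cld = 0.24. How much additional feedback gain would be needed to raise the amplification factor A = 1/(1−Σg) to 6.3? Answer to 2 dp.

0.42

Current total gain = 0.417.
Target gain for A = 6.3: g* = 1 − 1/6.3 = 0.8413.
Additional gain needed = 0.8413 − 0.417 = 0.42.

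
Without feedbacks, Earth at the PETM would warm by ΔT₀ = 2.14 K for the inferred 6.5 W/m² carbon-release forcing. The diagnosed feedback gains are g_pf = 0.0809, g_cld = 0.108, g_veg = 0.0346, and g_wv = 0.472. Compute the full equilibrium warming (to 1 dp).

7.0 K

Total gain g = 0.0809 + 0.108 + 0.0346 + 0.472 = 0.6955.
Amplification A = 1/(1 − 0.6955) = 3.284.
ΔT = 2.14 × 3.284 = 7.0 K.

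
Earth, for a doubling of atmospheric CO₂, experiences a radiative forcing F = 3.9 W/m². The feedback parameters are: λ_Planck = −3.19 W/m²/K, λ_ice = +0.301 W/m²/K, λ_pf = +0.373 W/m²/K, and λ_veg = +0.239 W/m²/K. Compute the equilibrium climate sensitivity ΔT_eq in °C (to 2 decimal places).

Net feedback parameter λ = (−3.19) + (+0.301) + (+0.373) + (+0.239) = -2.277 W/m²/K.
ΔT = −F/λ = −3.9/(-2.277) = 1.71 °C.

1.71 °C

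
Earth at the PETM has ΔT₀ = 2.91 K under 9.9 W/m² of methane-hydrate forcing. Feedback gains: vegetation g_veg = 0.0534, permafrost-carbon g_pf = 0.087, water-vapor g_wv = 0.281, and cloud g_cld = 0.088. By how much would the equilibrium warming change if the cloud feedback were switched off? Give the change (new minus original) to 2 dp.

Original: g = 0.5094, ΔT = 2.91/(1−0.5094) = 5.9315 K.
Without cloud: g' = 0.4214, ΔT' = 2.91/(1−0.4214) = 5.0294 K.
Change = 5.0294 − 5.9315 = -0.90 K.

-0.90 K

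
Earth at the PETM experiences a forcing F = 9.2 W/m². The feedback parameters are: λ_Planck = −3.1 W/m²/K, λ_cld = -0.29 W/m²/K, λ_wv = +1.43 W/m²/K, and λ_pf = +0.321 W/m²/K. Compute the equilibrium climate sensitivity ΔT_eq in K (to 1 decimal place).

Net feedback parameter λ = (−3.1) + (-0.29) + (+1.43) + (+0.321) = -1.639 W/m²/K.
ΔT = −F/λ = −9.2/(-1.639) = 5.6 K.

5.6 K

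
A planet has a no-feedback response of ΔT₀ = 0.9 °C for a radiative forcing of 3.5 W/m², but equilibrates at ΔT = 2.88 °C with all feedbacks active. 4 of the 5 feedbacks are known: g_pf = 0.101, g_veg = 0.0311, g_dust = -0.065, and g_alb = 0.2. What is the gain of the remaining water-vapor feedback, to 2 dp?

Amplification A = ΔT/ΔT₀ = 2.88/0.9 = 3.2.
Total gain g = 1 − 1/A = 1 − 1/3.2 = 0.6875.
Known gains sum to 0.101 + 0.0311 − 0.065 + 0.2 = 0.2671.
g_wv = 0.6875 − 0.2671 = 0.42.

0.42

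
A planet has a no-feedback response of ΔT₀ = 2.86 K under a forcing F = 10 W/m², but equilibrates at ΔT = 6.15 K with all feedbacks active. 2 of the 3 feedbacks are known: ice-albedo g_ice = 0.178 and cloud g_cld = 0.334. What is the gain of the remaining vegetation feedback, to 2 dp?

0.02

Amplification A = ΔT/ΔT₀ = 6.15/2.86 = 2.15.
Total gain g = 1 − 1/A = 1 − 1/2.15 = 0.5349.
Known gains sum to 0.178 + 0.334 = 0.512.
g_veg = 0.5349 − 0.512 = 0.02.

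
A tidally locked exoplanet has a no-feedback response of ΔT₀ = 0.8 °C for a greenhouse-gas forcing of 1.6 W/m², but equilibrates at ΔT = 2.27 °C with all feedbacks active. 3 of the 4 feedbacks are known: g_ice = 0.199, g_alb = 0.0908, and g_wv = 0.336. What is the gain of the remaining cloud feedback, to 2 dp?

Amplification A = ΔT/ΔT₀ = 2.27/0.8 = 2.837.
Total gain g = 1 − 1/A = 1 − 1/2.837 = 0.6475.
Known gains sum to 0.199 + 0.0908 + 0.336 = 0.6258.
g_cld = 0.6475 − 0.6258 = 0.02.

0.02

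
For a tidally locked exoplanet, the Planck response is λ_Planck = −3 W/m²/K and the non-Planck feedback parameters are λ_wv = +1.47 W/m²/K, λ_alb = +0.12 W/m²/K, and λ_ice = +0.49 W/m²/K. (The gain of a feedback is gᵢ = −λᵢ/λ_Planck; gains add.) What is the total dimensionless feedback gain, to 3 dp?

Convert to gains: g_wv = 1.47/3 = 0.49; g_alb = 0.12/3 = 0.04; g_ice = 0.49/3 = 0.1633.
Total gain g = 0.6933.

0.693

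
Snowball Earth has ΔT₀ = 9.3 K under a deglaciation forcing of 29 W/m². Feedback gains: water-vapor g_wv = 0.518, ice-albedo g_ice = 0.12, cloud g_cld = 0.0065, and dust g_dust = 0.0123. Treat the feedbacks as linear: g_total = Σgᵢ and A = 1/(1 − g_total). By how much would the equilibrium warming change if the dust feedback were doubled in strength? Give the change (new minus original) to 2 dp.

1.01 K

Original: g = 0.6568, ΔT = 9.3/(1−0.6568) = 27.0979 K.
With doubled dust: g' = 0.6691, ΔT' = 9.3/(1−0.6691) = 28.1052 K.
Change = 28.1052 − 27.0979 = 1.01 K.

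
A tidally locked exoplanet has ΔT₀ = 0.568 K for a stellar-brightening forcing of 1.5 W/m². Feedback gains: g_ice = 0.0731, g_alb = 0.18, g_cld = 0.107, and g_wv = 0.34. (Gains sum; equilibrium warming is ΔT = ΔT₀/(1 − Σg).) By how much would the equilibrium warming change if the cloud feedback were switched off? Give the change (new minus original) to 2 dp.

-0.50 K

Original: g = 0.7001, ΔT = 0.568/(1−0.7001) = 1.8940 K.
Without cloud: g' = 0.5931, ΔT' = 0.568/(1−0.5931) = 1.3959 K.
Change = 1.3959 − 1.8940 = -0.50 K.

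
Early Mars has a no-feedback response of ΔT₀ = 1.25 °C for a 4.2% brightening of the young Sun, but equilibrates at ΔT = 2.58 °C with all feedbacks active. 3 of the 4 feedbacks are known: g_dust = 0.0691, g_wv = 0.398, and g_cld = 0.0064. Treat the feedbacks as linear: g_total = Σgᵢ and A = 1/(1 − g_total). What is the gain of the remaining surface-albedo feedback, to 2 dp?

Amplification A = ΔT/ΔT₀ = 2.58/1.25 = 2.064.
Total gain g = 1 − 1/A = 1 − 1/2.064 = 0.5155.
Known gains sum to 0.0691 + 0.398 + 0.0064 = 0.4735.
g_alb = 0.5155 − 0.4735 = 0.04.

0.04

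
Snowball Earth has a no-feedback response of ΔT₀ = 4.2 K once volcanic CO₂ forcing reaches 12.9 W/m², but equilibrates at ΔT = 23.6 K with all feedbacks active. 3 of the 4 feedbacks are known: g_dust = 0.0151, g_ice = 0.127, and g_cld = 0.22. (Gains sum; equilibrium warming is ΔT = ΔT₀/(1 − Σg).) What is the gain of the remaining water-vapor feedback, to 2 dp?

0.46

Amplification A = ΔT/ΔT₀ = 23.6/4.2 = 5.619.
Total gain g = 1 − 1/A = 1 − 1/5.619 = 0.822.
Known gains sum to 0.0151 + 0.127 + 0.22 = 0.3621.
g_wv = 0.822 − 0.3621 = 0.46.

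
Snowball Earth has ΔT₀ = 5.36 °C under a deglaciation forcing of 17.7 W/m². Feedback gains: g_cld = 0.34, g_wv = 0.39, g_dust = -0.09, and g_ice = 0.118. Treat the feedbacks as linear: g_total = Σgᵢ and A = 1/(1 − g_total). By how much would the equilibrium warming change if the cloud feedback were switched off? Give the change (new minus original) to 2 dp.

Original: g = 0.758, ΔT = 5.36/(1−0.758) = 22.1488 °C.
Without cloud: g' = 0.418, ΔT' = 5.36/(1−0.418) = 9.2096 °C.
Change = 9.2096 − 22.1488 = -12.94 °C.

-12.94 °C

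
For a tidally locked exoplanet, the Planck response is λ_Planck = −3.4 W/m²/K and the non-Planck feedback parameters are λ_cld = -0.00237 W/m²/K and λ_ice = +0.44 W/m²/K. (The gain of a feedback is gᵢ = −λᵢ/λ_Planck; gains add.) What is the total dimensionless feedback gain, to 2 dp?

0.13

Convert to gains: g_cld = -0.00237/3.4 = -0.000697; g_ice = 0.44/3.4 = 0.1294.
Total gain g = 0.128703.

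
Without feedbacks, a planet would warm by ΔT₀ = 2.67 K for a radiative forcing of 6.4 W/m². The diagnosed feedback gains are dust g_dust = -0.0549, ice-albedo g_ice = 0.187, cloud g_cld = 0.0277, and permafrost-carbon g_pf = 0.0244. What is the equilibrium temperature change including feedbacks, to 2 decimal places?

3.27 K

Total gain g = -0.0549 + 0.187 + 0.0277 + 0.0244 = 0.1842.
Amplification A = 1/(1 − 0.1842) = 1.226.
ΔT = 2.67 × 1.226 = 3.27 K.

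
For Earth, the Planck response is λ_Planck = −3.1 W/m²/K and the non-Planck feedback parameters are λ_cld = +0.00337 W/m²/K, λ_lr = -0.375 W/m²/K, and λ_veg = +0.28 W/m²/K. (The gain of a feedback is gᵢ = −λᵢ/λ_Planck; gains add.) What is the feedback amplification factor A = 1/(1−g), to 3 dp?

Convert to gains: g_cld = 0.00337/3.1 = 0.001087; g_lr = -0.375/3.1 = -0.121; g_veg = 0.28/3.1 = 0.09032.
Total gain g = -0.029593.
A = 1/(1 + 0.029593) = 0.971.

0.971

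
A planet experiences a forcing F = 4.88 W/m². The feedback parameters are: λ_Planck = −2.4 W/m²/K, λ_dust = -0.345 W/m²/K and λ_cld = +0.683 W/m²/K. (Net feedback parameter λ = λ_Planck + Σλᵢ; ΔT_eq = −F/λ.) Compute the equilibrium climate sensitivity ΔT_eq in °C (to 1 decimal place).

2.4 °C

Net feedback parameter λ = (−2.4) + (-0.345) + (+0.683) = -2.062 W/m²/K.
ΔT = −F/λ = −4.88/(-2.062) = 2.4 °C.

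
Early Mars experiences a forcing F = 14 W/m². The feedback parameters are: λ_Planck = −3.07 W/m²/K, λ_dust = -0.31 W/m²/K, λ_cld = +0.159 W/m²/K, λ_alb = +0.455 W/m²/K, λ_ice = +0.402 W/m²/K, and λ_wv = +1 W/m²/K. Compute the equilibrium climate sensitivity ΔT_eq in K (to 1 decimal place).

Net feedback parameter λ = (−3.07) + (-0.31) + (+0.159) + (+0.455) + (+0.402) + (+1) = -1.364 W/m²/K.
ΔT = −F/λ = −14/(-1.364) = 10.3 K.

10.3 K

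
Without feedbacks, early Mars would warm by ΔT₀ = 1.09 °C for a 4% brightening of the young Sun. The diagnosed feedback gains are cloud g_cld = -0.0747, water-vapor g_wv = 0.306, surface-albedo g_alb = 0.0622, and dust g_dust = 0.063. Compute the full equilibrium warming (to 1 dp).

Total gain g = -0.0747 + 0.306 + 0.0622 + 0.063 = 0.3565.
Amplification A = 1/(1 − 0.3565) = 1.554.
ΔT = 1.09 × 1.554 = 1.7 °C.

1.7 °C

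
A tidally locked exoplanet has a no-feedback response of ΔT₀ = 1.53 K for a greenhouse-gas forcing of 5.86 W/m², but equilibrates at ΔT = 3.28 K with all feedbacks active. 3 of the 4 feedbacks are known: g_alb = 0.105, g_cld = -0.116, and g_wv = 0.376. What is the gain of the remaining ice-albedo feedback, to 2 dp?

Amplification A = ΔT/ΔT₀ = 3.28/1.53 = 2.144.
Total gain g = 1 − 1/A = 1 − 1/2.144 = 0.5336.
Known gains sum to 0.105 − 0.116 + 0.376 = 0.365.
g_ice = 0.5336 − 0.365 = 0.17.

0.17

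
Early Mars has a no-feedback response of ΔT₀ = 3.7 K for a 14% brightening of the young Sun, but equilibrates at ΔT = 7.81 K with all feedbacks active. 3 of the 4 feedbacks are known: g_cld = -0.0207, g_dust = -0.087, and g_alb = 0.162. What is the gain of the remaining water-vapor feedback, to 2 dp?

Amplification A = ΔT/ΔT₀ = 7.81/3.7 = 2.111.
Total gain g = 1 − 1/A = 1 − 1/2.111 = 0.5263.
Known gains sum to -0.0207 − 0.087 + 0.162 = 0.0543.
g_wv = 0.5263 − 0.0543 = 0.47.

0.47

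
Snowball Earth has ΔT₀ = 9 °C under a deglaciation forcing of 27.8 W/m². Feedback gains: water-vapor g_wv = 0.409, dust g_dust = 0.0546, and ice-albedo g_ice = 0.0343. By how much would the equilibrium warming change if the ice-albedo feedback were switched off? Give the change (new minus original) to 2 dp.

-1.15 °C

Original: g = 0.4979, ΔT = 9/(1−0.4979) = 17.9247 °C.
Without ice-albedo: g' = 0.4636, ΔT' = 9/(1−0.4636) = 16.7785 °C.
Change = 16.7785 − 17.9247 = -1.15 °C.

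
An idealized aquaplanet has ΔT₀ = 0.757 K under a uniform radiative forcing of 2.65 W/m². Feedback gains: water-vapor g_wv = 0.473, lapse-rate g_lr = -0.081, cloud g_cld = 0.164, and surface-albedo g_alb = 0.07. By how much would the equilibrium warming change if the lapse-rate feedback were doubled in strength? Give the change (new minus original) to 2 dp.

Original: g = 0.626, ΔT = 0.757/(1−0.626) = 2.0241 K.
With doubled lapse-rate: g' = 0.545, ΔT' = 0.757/(1−0.545) = 1.6637 K.
Change = 1.6637 − 2.0241 = -0.36 K.

-0.36 K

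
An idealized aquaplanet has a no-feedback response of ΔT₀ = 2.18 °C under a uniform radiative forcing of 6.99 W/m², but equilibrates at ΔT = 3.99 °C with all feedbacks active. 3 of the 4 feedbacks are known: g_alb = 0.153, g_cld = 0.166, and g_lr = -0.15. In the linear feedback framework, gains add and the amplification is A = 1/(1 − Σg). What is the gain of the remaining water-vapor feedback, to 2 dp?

Amplification A = ΔT/ΔT₀ = 3.99/2.18 = 1.83.
Total gain g = 1 − 1/A = 1 − 1/1.83 = 0.4536.
Known gains sum to 0.153 + 0.166 − 0.15 = 0.169.
g_wv = 0.4536 − 0.169 = 0.28.

0.28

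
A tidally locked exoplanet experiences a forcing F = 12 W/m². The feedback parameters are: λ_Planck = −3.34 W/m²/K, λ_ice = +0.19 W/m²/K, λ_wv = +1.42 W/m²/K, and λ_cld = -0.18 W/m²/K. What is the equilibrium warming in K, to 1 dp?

Net feedback parameter λ = (−3.34) + (+0.19) + (+1.42) + (-0.18) = -1.91 W/m²/K.
ΔT = −F/λ = −12/(-1.91) = 6.3 K.

6.3 K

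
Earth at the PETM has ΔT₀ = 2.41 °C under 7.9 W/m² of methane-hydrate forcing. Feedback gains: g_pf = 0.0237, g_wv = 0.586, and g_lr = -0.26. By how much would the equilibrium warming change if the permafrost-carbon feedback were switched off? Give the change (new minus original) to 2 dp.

-0.13 °C

Original: g = 0.3497, ΔT = 2.41/(1−0.3497) = 3.7060 °C.
Without permafrost-carbon: g' = 0.326, ΔT' = 2.41/(1−0.326) = 3.5757 °C.
Change = 3.5757 − 3.7060 = -0.13 °C.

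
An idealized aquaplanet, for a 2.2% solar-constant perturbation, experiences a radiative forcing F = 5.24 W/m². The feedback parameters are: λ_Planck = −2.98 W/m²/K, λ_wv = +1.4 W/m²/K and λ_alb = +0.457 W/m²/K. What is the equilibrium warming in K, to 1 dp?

Net feedback parameter λ = (−2.98) + (+1.4) + (+0.457) = -1.123 W/m²/K.
ΔT = −F/λ = −5.24/(-1.123) = 4.7 K.

4.7 K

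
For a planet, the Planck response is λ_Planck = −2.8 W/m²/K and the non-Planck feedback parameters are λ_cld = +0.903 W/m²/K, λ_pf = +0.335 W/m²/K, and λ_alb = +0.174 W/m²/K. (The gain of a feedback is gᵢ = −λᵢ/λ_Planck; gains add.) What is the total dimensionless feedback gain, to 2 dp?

0.50

Convert to gains: g_cld = 0.903/2.8 = 0.3225; g_pf = 0.335/2.8 = 0.1196; g_alb = 0.174/2.8 = 0.06214.
Total gain g = 0.50424.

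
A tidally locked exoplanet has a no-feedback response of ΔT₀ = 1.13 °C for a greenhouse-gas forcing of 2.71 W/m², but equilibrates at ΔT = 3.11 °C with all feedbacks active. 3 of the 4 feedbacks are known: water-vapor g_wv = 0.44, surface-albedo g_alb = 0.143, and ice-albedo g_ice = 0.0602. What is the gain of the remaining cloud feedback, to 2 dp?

-0.01

Amplification A = ΔT/ΔT₀ = 3.11/1.13 = 2.752.
Total gain g = 1 − 1/A = 1 − 1/2.752 = 0.6366.
Known gains sum to 0.44 + 0.143 + 0.0602 = 0.6432.
g_cld = 0.6366 − 0.6432 = -0.01.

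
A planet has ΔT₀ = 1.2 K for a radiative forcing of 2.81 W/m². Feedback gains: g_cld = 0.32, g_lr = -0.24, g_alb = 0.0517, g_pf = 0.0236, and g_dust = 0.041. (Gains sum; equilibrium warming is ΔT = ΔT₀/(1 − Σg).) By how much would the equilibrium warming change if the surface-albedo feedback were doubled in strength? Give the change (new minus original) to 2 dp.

Original: g = 0.1963, ΔT = 1.2/(1−0.1963) = 1.4931 K.
With doubled surface-albedo: g' = 0.248, ΔT' = 1.2/(1−0.248) = 1.5957 K.
Change = 1.5957 − 1.4931 = 0.10 K.

0.10 K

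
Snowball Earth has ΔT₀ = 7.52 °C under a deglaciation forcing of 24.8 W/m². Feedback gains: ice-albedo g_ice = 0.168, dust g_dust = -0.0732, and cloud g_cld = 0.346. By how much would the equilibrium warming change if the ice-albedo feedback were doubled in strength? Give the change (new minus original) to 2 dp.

5.78 °C

Original: g = 0.4408, ΔT = 7.52/(1−0.4408) = 13.4478 °C.
With doubled ice-albedo: g' = 0.6088, ΔT' = 7.52/(1−0.6088) = 19.2229 °C.
Change = 19.2229 − 13.4478 = 5.78 °C.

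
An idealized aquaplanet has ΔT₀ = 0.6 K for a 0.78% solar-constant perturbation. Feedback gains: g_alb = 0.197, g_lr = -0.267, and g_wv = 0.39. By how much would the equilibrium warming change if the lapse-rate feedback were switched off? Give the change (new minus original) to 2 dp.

Original: g = 0.32, ΔT = 0.6/(1−0.32) = 0.8824 K.
Without lapse-rate: g' = 0.587, ΔT' = 0.6/(1−0.587) = 1.4528 K.
Change = 1.4528 − 0.8824 = 0.57 K.

0.57 K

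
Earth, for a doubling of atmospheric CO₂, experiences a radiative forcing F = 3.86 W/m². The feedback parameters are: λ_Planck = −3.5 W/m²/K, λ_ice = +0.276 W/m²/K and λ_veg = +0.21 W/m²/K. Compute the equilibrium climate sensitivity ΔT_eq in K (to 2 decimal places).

Net feedback parameter λ = (−3.5) + (+0.276) + (+0.21) = -3.014 W/m²/K.
ΔT = −F/λ = −3.86/(-3.014) = 1.28 K.

1.28 K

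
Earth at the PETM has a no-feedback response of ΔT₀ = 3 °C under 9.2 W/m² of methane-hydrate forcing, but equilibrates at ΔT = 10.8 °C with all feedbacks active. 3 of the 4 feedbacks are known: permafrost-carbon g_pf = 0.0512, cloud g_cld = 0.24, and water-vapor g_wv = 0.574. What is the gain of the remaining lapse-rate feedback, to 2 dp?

-0.14

Amplification A = ΔT/ΔT₀ = 10.8/3 = 3.6.
Total gain g = 1 − 1/A = 1 − 1/3.6 = 0.7222.
Known gains sum to 0.0512 + 0.24 + 0.574 = 0.8652.
g_lr = 0.7222 − 0.8652 = -0.14.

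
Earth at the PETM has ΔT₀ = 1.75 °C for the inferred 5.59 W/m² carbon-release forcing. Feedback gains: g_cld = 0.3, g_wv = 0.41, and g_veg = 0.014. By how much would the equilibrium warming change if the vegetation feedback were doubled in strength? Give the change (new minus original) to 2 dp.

0.34 °C

Original: g = 0.724, ΔT = 1.75/(1−0.724) = 6.3406 °C.
With doubled vegetation: g' = 0.738, ΔT' = 1.75/(1−0.738) = 6.6794 °C.
Change = 6.6794 − 6.3406 = 0.34 °C.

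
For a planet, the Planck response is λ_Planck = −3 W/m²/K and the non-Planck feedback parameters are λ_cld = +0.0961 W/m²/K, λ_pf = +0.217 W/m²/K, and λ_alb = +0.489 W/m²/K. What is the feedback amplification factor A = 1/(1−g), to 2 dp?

Convert to gains: g_cld = 0.0961/3 = 0.03203; g_pf = 0.217/3 = 0.07233; g_alb = 0.489/3 = 0.163.
Total gain g = 0.26736.
A = 1/(1 − 0.26736) = 1.36.

1.36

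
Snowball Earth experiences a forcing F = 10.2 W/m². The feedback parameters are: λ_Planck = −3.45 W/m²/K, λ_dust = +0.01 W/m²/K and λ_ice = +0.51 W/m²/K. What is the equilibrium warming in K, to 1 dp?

3.5 K

Net feedback parameter λ = (−3.45) + (+0.01) + (+0.51) = -2.93 W/m²/K.
ΔT = −F/λ = −10.2/(-2.93) = 3.5 K.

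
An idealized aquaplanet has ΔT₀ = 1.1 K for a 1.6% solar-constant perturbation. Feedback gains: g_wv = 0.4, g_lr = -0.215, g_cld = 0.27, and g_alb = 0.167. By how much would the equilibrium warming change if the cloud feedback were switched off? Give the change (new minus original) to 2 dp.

Original: g = 0.622, ΔT = 1.1/(1−0.622) = 2.9101 K.
Without cloud: g' = 0.352, ΔT' = 1.1/(1−0.352) = 1.6975 K.
Change = 1.6975 − 2.9101 = -1.21 K.

-1.21 K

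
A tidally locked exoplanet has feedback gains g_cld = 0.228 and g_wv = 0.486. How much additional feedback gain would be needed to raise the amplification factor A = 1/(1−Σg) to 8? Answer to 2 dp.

0.16

Current total gain = 0.714.
Target gain for A = 8: g* = 1 − 1/8 = 0.875.
Additional gain needed = 0.875 − 0.714 = 0.16.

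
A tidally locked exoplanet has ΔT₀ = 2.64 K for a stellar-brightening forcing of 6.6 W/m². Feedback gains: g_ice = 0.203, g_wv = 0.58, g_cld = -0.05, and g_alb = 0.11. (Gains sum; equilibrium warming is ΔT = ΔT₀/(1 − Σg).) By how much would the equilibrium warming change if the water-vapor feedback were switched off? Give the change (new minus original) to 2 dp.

Original: g = 0.843, ΔT = 2.64/(1−0.843) = 16.8153 K.
Without water-vapor: g' = 0.263, ΔT' = 2.64/(1−0.263) = 3.5821 K.
Change = 3.5821 − 16.8153 = -13.23 K.

-13.23 K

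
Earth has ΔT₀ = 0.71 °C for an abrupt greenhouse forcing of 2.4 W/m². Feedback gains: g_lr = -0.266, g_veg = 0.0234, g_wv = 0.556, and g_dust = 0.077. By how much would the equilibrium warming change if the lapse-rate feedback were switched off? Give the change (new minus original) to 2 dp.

Original: g = 0.3904, ΔT = 0.71/(1−0.3904) = 1.1647 °C.
Without lapse-rate: g' = 0.6564, ΔT' = 0.71/(1−0.6564) = 2.0664 °C.
Change = 2.0664 − 1.1647 = 0.90 °C.

0.90 °C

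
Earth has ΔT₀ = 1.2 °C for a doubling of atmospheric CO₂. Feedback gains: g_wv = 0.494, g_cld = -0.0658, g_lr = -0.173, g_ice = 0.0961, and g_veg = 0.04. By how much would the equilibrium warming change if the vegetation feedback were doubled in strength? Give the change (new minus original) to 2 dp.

0.14 °C

Original: g = 0.3913, ΔT = 1.2/(1−0.3913) = 1.9714 °C.
With doubled vegetation: g' = 0.4313, ΔT' = 1.2/(1−0.4313) = 2.1101 °C.
Change = 2.1101 − 1.9714 = 0.14 °C.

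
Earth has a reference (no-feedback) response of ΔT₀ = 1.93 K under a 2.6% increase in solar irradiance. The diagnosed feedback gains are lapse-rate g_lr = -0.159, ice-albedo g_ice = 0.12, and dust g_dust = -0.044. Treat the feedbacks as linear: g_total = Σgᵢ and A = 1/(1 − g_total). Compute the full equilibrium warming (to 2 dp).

Total gain g = -0.159 + 0.12 − 0.044 = -0.083.
Amplification A = 1/(1 + 0.083) = 0.9234.
ΔT = 1.93 × 0.9234 = 1.78 K.

1.78 K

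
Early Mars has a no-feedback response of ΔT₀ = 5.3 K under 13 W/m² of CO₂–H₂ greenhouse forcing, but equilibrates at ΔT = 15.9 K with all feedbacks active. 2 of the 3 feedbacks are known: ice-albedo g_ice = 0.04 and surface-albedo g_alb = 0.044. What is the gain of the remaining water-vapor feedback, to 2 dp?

0.58

Amplification A = ΔT/ΔT₀ = 15.9/5.3 = 3.
Total gain g = 1 − 1/A = 1 − 1/3 = 0.6667.
Known gains sum to 0.04 + 0.044 = 0.084.
g_wv = 0.6667 − 0.084 = 0.58.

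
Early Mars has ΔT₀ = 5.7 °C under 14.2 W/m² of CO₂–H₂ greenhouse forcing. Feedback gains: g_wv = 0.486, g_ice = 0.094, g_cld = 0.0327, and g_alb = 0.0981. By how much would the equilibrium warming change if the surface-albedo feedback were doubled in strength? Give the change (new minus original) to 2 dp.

Original: g = 0.7108, ΔT = 5.7/(1−0.7108) = 19.7095 °C.
With doubled surface-albedo: g' = 0.8089, ΔT' = 5.7/(1−0.8089) = 29.8273 °C.
Change = 29.8273 − 19.7095 = 10.12 °C.

10.12 °C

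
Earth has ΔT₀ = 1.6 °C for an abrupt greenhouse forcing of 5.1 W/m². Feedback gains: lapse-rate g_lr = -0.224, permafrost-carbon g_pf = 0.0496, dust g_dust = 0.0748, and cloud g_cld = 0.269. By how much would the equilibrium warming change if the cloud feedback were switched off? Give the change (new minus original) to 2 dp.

-0.47 °C

Original: g = 0.1694, ΔT = 1.6/(1−0.1694) = 1.9263 °C.
Without cloud: g' = -0.0996, ΔT' = 1.6/(1+0.0996) = 1.4551 °C.
Change = 1.4551 − 1.9263 = -0.47 °C.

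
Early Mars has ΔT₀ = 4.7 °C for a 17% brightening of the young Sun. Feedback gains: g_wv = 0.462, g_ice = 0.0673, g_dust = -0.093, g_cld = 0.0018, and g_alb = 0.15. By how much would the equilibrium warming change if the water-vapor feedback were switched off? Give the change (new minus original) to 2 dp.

-6.03 °C

Original: g = 0.5881, ΔT = 4.7/(1−0.5881) = 11.4105 °C.
Without water-vapor: g' = 0.1261, ΔT' = 4.7/(1−0.1261) = 5.3782 °C.
Change = 5.3782 − 11.4105 = -6.03 °C.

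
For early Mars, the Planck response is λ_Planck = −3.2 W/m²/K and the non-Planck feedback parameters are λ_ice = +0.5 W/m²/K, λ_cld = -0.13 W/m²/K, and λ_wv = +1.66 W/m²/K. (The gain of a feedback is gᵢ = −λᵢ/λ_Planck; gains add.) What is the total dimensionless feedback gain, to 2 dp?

0.63

Convert to gains: g_ice = 0.5/3.2 = 0.1562; g_cld = -0.13/3.2 = -0.04063; g_wv = 1.66/3.2 = 0.5187.
Total gain g = 0.63427.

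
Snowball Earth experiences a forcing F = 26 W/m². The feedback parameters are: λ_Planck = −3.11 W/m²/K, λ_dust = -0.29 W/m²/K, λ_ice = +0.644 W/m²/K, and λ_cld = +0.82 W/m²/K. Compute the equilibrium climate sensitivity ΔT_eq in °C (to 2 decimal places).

Net feedback parameter λ = (−3.11) + (-0.29) + (+0.644) + (+0.82) = -1.936 W/m²/K.
ΔT = −F/λ = −26/(-1.936) = 13.43 °C.

13.43 °C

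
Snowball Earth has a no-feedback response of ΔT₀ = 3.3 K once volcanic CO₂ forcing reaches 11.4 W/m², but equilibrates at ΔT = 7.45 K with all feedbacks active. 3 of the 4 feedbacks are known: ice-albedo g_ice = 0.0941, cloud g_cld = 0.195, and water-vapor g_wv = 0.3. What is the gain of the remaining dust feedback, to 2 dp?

-0.03

Amplification A = ΔT/ΔT₀ = 7.45/3.3 = 2.258.
Total gain g = 1 − 1/A = 1 − 1/2.258 = 0.5571.
Known gains sum to 0.0941 + 0.195 + 0.3 = 0.5891.
g_dust = 0.5571 − 0.5891 = -0.03.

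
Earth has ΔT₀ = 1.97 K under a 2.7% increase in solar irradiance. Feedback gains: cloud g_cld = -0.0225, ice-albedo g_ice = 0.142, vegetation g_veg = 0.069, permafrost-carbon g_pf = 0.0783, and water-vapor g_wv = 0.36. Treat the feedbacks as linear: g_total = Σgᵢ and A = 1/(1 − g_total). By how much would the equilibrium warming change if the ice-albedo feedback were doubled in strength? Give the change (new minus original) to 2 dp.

3.24 K

Original: g = 0.6268, ΔT = 1.97/(1−0.6268) = 5.2787 K.
With doubled ice-albedo: g' = 0.7688, ΔT' = 1.97/(1−0.7688) = 8.5208 K.
Change = 8.5208 − 5.2787 = 3.24 K.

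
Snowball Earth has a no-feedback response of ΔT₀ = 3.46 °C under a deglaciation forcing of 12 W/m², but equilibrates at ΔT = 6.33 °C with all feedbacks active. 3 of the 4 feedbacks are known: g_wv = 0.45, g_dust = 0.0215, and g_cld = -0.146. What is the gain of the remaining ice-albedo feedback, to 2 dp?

Amplification A = ΔT/ΔT₀ = 6.33/3.46 = 1.829.
Total gain g = 1 − 1/A = 1 − 1/1.829 = 0.4533.
Known gains sum to 0.45 + 0.0215 − 0.146 = 0.3255.
g_ice = 0.4533 − 0.3255 = 0.13.

0.13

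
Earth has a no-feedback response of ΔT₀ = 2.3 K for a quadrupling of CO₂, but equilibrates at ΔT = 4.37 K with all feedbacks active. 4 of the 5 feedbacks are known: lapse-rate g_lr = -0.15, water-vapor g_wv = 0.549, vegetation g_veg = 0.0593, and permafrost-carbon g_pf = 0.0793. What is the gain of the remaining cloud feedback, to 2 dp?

-0.06

Amplification A = ΔT/ΔT₀ = 4.37/2.3 = 1.9.
Total gain g = 1 − 1/A = 1 − 1/1.9 = 0.4737.
Known gains sum to -0.15 + 0.549 + 0.0593 + 0.0793 = 0.5376.
g_cld = 0.4737 − 0.5376 = -0.06.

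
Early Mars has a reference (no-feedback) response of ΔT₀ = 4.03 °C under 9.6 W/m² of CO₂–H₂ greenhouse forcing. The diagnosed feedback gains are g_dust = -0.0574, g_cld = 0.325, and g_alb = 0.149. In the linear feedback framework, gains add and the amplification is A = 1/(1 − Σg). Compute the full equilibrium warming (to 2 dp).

Total gain g = -0.0574 + 0.325 + 0.149 = 0.4166.
Amplification A = 1/(1 − 0.4166) = 1.714.
ΔT = 4.03 × 1.714 = 6.91 °C.

6.91 °C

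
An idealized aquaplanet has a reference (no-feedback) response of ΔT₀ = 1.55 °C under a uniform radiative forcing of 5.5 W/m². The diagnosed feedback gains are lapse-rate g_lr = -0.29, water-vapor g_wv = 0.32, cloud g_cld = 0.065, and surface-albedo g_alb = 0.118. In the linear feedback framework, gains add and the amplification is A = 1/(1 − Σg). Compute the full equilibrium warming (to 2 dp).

1.97 °C

Total gain g = -0.29 + 0.32 + 0.065 + 0.118 = 0.213.
Amplification A = 1/(1 − 0.213) = 1.271.
ΔT = 1.55 × 1.271 = 1.97 °C.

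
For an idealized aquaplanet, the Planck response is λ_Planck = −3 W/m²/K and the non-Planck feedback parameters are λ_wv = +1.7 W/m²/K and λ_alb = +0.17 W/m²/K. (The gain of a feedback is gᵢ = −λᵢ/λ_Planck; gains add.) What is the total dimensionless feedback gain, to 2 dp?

0.62

Convert to gains: g_wv = 1.7/3 = 0.5667; g_alb = 0.17/3 = 0.05667.
Total gain g = 0.62337.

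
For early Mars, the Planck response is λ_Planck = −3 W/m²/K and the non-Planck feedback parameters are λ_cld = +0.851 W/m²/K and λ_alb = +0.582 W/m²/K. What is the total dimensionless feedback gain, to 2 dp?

0.48

Convert to gains: g_cld = 0.851/3 = 0.2837; g_alb = 0.582/3 = 0.194.
Total gain g = 0.4777.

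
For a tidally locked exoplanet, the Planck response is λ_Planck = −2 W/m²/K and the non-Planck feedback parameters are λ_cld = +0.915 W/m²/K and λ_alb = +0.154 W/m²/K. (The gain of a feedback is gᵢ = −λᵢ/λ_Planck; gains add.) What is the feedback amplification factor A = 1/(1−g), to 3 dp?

Convert to gains: g_cld = 0.915/2 = 0.4575; g_alb = 0.154/2 = 0.077.
Total gain g = 0.5345.
A = 1/(1 − 0.5345) = 2.148.

2.148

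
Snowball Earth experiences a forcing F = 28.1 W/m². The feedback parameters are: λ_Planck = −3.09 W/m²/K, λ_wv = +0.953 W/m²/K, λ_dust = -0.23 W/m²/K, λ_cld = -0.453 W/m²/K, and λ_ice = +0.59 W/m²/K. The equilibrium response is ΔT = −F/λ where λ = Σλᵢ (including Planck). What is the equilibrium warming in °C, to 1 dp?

Net feedback parameter λ = (−3.09) + (+0.953) + (-0.23) + (-0.453) + (+0.59) = -2.23 W/m²/K.
ΔT = −F/λ = −28.1/(-2.23) = 12.6 °C.

12.6 °C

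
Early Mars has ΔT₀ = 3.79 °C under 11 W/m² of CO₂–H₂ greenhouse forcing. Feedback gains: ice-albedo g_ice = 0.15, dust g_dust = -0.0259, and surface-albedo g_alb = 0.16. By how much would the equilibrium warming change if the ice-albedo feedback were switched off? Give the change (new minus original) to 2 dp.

Original: g = 0.2841, ΔT = 3.79/(1−0.2841) = 5.2940 °C.
Without ice-albedo: g' = 0.1341, ΔT' = 3.79/(1−0.1341) = 4.3769 °C.
Change = 4.3769 − 5.2940 = -0.92 °C.

-0.92 °C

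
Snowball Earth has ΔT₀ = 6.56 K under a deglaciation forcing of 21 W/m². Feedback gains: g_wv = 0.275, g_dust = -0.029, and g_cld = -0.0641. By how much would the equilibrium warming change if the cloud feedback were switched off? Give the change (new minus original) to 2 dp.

Original: g = 0.1819, ΔT = 6.56/(1−0.1819) = 8.0186 K.
Without cloud: g' = 0.246, ΔT' = 6.56/(1−0.246) = 8.7003 K.
Change = 8.7003 − 8.0186 = 0.68 K.

0.68 K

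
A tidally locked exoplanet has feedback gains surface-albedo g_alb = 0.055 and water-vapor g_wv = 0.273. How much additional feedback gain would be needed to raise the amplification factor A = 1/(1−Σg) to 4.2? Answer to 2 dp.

0.43

Current total gain = 0.328.
Target gain for A = 4.2: g* = 1 − 1/4.2 = 0.7619.
Additional gain needed = 0.7619 − 0.328 = 0.43.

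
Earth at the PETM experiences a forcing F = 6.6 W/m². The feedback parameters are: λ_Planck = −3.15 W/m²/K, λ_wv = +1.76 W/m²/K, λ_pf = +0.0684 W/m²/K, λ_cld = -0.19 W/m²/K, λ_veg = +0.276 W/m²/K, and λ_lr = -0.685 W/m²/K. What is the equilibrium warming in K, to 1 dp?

3.4 K

Net feedback parameter λ = (−3.15) + (+1.76) + (+0.0684) + (-0.19) + (+0.276) + (-0.685) = -1.9206 W/m²/K.
ΔT = −F/λ = −6.6/(-1.9206) = 3.4 K.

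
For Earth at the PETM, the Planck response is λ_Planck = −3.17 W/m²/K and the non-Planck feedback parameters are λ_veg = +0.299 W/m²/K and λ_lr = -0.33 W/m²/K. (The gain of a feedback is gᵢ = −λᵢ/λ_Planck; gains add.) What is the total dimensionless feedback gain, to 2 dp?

-0.01

Convert to gains: g_veg = 0.299/3.17 = 0.09432; g_lr = -0.33/3.17 = -0.1041.
Total gain g = -0.00978.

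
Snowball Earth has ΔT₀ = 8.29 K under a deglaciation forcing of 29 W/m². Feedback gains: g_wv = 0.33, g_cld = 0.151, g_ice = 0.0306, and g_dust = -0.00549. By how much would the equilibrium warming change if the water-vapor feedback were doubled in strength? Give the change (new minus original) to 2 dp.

Original: g = 0.50611, ΔT = 8.29/(1−0.50611) = 16.7851 K.
With doubled water-vapor: g' = 0.83611, ΔT' = 8.29/(1−0.83611) = 50.5827 K.
Change = 50.5827 − 16.7851 = 33.80 K.

33.80 K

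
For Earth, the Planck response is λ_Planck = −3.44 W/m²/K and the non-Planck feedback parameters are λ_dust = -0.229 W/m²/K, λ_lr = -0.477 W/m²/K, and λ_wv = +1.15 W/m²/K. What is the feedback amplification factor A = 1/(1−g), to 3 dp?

1.148

Convert to gains: g_dust = -0.229/3.44 = -0.06657; g_lr = -0.477/3.44 = -0.1387; g_wv = 1.15/3.44 = 0.3343.
Total gain g = 0.12903.
A = 1/(1 − 0.12903) = 1.148.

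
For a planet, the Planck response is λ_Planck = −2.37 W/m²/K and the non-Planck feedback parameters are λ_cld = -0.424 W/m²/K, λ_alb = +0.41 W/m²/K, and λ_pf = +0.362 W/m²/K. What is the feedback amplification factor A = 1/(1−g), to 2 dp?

Convert to gains: g_cld = -0.424/2.37 = -0.1789; g_alb = 0.41/2.37 = 0.173; g_pf = 0.362/2.37 = 0.1527.
Total gain g = 0.1468.
A = 1/(1 − 0.1468) = 1.17.

1.17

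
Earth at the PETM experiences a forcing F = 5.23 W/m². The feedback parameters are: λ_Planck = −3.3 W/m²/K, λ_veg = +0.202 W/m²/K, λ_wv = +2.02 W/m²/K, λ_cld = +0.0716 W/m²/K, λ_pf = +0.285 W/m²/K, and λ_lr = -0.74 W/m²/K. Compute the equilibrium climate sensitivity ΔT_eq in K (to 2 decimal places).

Net feedback parameter λ = (−3.3) + (+0.202) + (+2.02) + (+0.0716) + (+0.285) + (-0.74) = -1.4614 W/m²/K.
ΔT = −F/λ = −5.23/(-1.4614) = 3.58 K.

3.58 K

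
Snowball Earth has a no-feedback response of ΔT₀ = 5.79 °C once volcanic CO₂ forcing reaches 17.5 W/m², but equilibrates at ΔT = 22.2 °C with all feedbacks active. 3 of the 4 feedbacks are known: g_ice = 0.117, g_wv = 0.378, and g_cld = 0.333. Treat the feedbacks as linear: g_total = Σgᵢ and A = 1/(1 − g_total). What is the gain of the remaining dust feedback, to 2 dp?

Amplification A = ΔT/ΔT₀ = 22.2/5.79 = 3.834.
Total gain g = 1 − 1/A = 1 − 1/3.834 = 0.7392.
Known gains sum to 0.117 + 0.378 + 0.333 = 0.828.
g_dust = 0.7392 − 0.828 = -0.09.

-0.09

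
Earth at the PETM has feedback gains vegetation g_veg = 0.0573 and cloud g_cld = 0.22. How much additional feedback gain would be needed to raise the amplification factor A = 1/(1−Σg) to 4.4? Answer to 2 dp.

Current total gain = 0.2773.
Target gain for A = 4.4: g* = 1 − 1/4.4 = 0.7727.
Additional gain needed = 0.7727 − 0.2773 = 0.50.

0.50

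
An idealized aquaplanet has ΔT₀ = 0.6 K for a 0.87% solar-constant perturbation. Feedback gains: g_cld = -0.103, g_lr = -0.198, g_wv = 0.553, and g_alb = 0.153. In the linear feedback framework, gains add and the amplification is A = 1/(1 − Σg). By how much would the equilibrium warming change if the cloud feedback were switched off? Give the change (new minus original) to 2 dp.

Original: g = 0.405, ΔT = 0.6/(1−0.405) = 1.0084 K.
Without cloud: g' = 0.508, ΔT' = 0.6/(1−0.508) = 1.2195 K.
Change = 1.2195 − 1.0084 = 0.21 K.

0.21 K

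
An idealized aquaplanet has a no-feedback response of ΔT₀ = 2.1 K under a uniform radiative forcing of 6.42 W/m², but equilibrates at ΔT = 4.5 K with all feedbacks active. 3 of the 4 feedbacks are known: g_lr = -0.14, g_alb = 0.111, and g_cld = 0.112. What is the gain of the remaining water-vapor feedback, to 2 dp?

0.45

Amplification A = ΔT/ΔT₀ = 4.5/2.1 = 2.143.
Total gain g = 1 − 1/A = 1 − 1/2.143 = 0.5334.
Known gains sum to -0.14 + 0.111 + 0.112 = 0.083.
g_wv = 0.5334 − 0.083 = 0.45.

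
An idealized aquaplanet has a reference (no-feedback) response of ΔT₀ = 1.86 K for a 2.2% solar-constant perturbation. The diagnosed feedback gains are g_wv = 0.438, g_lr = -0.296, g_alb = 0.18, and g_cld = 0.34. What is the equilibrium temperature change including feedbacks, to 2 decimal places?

Total gain g = 0.438 − 0.296 + 0.18 + 0.34 = 0.662.
Amplification A = 1/(1 − 0.662) = 2.959.
ΔT = 1.86 × 2.959 = 5.50 K.

5.50 K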